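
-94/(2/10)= -470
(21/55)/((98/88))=12/35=0.34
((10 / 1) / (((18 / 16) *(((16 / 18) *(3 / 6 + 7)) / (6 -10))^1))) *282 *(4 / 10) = -601.60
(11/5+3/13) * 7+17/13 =1191/65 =18.32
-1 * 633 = -633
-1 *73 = -73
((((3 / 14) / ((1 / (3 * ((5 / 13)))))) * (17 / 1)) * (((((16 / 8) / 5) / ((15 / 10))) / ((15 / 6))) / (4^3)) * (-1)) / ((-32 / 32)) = 51 / 7280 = 0.01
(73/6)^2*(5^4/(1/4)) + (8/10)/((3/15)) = 3330661/9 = 370073.44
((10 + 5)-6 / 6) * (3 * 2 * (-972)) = -81648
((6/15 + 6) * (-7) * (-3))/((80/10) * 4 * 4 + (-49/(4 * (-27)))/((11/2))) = 399168/380405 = 1.05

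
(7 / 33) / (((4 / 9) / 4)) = 21 / 11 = 1.91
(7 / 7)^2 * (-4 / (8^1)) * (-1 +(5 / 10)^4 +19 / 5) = -229 / 160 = -1.43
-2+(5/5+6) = 5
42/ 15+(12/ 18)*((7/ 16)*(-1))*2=133/ 60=2.22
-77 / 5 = -15.40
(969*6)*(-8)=-46512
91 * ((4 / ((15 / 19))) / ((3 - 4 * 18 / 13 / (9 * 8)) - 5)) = -89908 / 405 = -222.00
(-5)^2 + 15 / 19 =25.79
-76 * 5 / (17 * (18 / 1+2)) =-19 / 17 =-1.12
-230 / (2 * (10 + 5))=-23 / 3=-7.67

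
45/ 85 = 9/ 17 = 0.53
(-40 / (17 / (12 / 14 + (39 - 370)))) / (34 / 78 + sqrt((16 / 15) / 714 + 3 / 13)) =846.35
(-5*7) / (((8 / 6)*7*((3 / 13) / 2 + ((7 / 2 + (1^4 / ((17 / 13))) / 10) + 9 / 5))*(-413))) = 16575 / 10025162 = 0.00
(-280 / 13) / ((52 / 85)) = -5950 / 169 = -35.21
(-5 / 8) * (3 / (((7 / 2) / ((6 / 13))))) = -45 / 182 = -0.25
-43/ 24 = -1.79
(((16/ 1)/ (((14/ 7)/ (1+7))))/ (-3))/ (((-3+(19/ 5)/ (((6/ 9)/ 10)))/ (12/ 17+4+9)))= -7456/ 1377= -5.41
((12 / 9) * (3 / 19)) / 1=4 / 19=0.21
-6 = -6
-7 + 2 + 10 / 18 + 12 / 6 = -22 / 9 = -2.44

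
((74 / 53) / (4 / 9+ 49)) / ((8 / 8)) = 666 / 23585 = 0.03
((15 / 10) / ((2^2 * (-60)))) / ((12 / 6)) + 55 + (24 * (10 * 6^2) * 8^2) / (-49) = -176084849 / 15680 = -11229.90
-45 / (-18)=5 / 2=2.50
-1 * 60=-60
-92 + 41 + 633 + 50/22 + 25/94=604413/1034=584.54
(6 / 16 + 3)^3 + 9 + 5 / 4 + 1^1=25443 / 512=49.69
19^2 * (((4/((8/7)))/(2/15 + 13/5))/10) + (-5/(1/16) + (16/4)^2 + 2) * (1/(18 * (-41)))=68353/1476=46.31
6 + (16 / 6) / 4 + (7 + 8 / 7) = 311 / 21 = 14.81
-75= -75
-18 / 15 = -6 / 5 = -1.20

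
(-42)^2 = 1764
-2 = -2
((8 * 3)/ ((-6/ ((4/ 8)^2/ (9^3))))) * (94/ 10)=-0.01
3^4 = 81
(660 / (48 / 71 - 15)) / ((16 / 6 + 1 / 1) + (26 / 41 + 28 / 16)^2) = -420115520 / 85258387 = -4.93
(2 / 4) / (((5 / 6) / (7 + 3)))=6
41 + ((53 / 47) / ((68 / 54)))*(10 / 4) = 138191 / 3196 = 43.24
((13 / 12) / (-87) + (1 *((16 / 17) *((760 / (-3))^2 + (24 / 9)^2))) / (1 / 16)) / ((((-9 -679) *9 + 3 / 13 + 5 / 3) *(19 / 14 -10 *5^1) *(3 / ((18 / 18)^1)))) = 1.07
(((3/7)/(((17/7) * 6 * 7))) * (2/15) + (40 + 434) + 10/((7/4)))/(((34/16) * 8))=856291/30345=28.22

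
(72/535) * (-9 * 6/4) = -972/535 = -1.82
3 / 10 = 0.30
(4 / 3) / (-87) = -4 / 261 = -0.02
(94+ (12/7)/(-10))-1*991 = -31401/35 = -897.17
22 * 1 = 22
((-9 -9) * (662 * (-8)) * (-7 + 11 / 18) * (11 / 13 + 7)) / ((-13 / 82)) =5094010560 / 169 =30142074.32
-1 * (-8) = 8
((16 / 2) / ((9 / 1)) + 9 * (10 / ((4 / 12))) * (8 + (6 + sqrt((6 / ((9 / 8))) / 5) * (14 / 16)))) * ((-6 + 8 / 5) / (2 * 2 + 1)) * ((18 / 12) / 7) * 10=-748616 / 105 - 594 * sqrt(15) / 5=-7589.79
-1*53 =-53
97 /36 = 2.69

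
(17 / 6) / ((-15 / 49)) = -9.26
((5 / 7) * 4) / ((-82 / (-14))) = 20 / 41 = 0.49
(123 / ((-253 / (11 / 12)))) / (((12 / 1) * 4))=-41 / 4416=-0.01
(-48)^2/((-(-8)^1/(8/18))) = 128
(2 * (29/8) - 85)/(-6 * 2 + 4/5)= 1555/224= 6.94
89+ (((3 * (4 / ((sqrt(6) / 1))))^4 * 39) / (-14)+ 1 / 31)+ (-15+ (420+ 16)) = -237515 / 217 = -1094.54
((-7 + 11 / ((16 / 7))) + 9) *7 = 763 / 16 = 47.69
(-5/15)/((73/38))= -38/219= -0.17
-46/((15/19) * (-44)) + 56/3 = 2199/110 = 19.99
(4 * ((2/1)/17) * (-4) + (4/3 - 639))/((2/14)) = -228319/51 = -4476.84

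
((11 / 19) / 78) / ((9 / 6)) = 11 / 2223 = 0.00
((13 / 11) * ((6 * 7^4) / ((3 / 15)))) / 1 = 936390 / 11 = 85126.36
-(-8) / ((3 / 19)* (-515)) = -152 / 1545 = -0.10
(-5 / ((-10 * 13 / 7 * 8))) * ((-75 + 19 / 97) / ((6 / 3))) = -6349 / 5044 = -1.26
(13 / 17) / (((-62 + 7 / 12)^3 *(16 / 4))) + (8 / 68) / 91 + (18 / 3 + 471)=295401252674257 / 619288160491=477.00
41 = 41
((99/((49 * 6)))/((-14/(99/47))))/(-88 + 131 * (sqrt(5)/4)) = 0.00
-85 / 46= -1.85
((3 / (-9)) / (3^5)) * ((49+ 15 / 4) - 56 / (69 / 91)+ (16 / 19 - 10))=158699 / 3822876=0.04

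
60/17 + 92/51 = 16/3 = 5.33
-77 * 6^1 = -462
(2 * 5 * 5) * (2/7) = 100/7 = 14.29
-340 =-340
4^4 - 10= 246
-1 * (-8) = 8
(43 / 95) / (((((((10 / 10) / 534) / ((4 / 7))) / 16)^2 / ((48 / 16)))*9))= 16741318656 / 4655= 3596416.47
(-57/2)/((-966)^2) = -19/622104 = -0.00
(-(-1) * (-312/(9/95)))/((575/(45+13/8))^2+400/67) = -2302445821/110502870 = -20.84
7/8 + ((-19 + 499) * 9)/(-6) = -5753/8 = -719.12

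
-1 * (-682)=682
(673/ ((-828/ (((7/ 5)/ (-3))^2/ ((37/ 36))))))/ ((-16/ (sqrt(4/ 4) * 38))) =626563/ 1531800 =0.41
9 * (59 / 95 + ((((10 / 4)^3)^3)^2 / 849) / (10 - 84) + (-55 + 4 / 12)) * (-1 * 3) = 4022603390452671 / 521532866560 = 7713.04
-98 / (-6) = 49 / 3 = 16.33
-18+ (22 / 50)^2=-11129 / 625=-17.81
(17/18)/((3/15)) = 85/18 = 4.72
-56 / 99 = -0.57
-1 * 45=-45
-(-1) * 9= 9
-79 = -79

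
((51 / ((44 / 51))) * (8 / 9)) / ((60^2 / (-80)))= -578 / 495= -1.17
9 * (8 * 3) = 216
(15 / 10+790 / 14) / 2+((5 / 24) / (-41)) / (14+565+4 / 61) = 28.96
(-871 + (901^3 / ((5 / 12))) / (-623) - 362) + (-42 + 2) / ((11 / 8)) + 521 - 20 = -96575195312 / 34265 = -2818479.36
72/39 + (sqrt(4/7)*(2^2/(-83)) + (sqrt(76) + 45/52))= -8*sqrt(7)/581 + 141/52 + 2*sqrt(19)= 11.39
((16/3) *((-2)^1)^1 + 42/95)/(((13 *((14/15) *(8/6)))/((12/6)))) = -4371/3458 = -1.26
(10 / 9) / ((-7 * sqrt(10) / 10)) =-10 * sqrt(10) / 63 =-0.50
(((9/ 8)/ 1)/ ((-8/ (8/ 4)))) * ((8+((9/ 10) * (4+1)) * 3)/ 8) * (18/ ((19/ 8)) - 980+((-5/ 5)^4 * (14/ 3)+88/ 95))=17772717/ 24320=730.79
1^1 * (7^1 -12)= -5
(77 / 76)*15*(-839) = -969045 / 76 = -12750.59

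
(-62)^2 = 3844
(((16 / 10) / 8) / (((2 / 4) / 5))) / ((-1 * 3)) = -2 / 3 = -0.67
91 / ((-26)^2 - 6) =91 / 670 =0.14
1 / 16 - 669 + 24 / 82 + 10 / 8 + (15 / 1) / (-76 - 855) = -407611881 / 610736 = -667.41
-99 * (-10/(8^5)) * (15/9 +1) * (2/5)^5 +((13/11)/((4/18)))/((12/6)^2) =585363/440000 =1.33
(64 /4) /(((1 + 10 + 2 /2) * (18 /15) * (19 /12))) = 0.70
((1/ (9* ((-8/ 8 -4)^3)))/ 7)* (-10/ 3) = 2/ 4725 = 0.00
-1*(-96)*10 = 960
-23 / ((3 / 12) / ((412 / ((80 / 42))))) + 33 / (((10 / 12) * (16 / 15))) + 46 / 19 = -15093641 / 760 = -19860.05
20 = 20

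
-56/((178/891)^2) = -11114334/7921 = -1403.15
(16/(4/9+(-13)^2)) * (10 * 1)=288/305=0.94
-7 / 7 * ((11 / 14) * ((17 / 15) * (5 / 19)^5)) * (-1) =116875 / 103996158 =0.00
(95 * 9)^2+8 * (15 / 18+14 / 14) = 2193119 / 3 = 731039.67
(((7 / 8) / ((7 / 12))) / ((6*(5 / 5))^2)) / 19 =1 / 456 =0.00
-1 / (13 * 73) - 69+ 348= 279.00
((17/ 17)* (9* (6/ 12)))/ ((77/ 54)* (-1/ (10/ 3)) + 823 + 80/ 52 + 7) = 10530/ 1944799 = 0.01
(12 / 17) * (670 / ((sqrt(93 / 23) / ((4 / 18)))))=5360 * sqrt(2139) / 4743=52.27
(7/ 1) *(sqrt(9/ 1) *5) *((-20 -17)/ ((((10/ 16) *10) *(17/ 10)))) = -6216/ 17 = -365.65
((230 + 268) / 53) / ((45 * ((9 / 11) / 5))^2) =0.17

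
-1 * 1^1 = -1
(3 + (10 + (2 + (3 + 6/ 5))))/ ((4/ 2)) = 48/ 5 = 9.60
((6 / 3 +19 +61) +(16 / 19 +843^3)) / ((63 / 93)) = 884352042.15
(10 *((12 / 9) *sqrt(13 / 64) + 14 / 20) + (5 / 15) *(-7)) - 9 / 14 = 169 / 42 + 5 *sqrt(13) / 3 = 10.03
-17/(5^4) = -17/625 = -0.03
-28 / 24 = -7 / 6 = -1.17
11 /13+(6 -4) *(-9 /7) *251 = -58657 /91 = -644.58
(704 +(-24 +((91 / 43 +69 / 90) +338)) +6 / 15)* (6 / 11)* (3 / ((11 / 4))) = 3161892 / 5203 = 607.71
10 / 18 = 5 / 9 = 0.56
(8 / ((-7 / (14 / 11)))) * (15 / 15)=-16 / 11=-1.45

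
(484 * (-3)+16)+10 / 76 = -54563 / 38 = -1435.87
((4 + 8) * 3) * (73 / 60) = 219 / 5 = 43.80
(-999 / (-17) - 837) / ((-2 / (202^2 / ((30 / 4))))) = 35989128 / 17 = 2117007.53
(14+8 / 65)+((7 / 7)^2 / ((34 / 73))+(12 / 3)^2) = 71317 / 2210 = 32.27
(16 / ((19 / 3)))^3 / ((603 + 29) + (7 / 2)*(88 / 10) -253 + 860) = 552960 / 43547791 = 0.01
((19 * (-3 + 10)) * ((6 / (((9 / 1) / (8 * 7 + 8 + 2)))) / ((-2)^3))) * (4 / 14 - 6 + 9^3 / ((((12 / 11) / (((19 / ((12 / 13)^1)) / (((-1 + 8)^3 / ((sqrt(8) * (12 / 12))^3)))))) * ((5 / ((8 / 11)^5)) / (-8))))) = 4180 + 49824792576 * sqrt(2) / 326095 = 220260.89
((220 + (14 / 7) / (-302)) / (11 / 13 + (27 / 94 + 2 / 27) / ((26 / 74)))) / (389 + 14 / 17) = 132145182 / 438928159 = 0.30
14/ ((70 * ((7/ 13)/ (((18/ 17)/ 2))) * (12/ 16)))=156/ 595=0.26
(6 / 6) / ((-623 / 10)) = -10 / 623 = -0.02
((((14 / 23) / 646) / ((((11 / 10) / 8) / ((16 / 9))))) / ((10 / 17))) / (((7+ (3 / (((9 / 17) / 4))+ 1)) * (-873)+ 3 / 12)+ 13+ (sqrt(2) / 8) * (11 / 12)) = -12275630080 / 15860549755167953 - 14336 * sqrt(2) / 4325604478682169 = -0.00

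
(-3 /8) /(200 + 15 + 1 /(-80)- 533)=30 /25441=0.00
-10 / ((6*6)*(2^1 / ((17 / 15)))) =-17 / 108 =-0.16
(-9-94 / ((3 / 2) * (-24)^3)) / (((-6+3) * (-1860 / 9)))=-18653 / 1285632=-0.01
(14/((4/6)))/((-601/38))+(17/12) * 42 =69923/1202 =58.17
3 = 3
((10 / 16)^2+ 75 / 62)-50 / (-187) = 692925 / 371008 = 1.87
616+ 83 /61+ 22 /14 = 264284 /427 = 618.93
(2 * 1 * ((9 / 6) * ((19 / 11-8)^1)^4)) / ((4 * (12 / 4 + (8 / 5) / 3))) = 1020020445 / 3103892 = 328.63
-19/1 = -19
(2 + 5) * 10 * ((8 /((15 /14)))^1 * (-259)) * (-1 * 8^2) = 8663722.67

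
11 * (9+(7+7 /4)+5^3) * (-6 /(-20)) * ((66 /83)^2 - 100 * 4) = -12960422673 /68890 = -188132.13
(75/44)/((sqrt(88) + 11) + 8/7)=14875/42724 -1225 * sqrt(22)/21362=0.08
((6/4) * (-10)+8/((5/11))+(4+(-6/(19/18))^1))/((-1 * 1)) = -87/95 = -0.92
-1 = -1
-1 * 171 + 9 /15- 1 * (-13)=-787 /5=-157.40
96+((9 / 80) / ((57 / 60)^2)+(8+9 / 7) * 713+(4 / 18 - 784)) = 134935610 / 22743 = 5933.06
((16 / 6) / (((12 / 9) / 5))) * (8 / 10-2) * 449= -5388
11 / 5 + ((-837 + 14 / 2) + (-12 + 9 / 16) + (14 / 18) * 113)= -751.35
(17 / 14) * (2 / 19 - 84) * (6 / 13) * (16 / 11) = -1300704 / 19019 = -68.39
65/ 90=13/ 18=0.72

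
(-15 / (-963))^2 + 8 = 824353 / 103041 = 8.00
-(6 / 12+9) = -19 / 2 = -9.50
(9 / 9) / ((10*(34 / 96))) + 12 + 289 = 25609 / 85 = 301.28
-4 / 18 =-2 / 9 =-0.22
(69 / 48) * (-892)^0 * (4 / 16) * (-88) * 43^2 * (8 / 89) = -467797 / 89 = -5256.15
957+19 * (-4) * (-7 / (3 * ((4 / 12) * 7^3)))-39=45058 / 49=919.55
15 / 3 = 5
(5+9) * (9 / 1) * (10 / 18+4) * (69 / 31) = 39606 / 31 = 1277.61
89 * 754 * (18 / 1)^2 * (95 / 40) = 51638067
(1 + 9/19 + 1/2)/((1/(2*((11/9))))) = 275/57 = 4.82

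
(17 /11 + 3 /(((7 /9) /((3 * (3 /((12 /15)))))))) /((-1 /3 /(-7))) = 41523 /44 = 943.70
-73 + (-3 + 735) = 659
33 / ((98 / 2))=33 / 49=0.67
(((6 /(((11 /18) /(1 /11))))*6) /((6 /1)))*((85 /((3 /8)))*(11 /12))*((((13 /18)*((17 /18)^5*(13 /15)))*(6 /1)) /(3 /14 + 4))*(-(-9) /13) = 2196518779 /25548534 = 85.97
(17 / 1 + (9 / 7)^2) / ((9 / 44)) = 40216 / 441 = 91.19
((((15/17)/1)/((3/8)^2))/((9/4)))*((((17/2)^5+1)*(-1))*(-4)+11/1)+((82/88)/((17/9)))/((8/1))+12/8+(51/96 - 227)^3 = -108222543014471/9732096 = -11120168.05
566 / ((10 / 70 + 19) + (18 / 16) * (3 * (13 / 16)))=507136 / 19609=25.86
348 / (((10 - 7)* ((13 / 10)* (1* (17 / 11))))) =12760 / 221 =57.74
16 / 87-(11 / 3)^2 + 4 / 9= -1115 / 87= -12.82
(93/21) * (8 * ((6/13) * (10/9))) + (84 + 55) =42907/273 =157.17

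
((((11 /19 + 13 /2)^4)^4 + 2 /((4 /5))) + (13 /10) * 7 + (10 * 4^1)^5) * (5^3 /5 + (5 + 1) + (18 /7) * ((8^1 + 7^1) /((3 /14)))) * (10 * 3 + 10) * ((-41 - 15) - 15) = -56305187204302973618717933559535622383443673 /2362912059945952605642752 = -23828727339768562627.88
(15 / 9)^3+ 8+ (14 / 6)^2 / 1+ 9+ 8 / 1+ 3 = 1028 / 27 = 38.07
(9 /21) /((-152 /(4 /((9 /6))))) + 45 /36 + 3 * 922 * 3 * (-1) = -4413875 /532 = -8296.76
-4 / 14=-2 / 7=-0.29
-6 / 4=-3 / 2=-1.50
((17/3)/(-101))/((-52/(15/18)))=85/94536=0.00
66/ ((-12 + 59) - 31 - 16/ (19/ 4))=209/ 40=5.22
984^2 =968256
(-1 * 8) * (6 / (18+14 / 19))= -228 / 89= -2.56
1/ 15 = 0.07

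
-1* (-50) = 50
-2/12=-1/6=-0.17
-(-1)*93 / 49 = 93 / 49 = 1.90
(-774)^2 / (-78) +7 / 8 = -798677 / 104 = -7679.59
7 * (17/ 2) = 119/ 2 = 59.50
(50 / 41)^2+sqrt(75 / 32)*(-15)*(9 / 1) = -205.19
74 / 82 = 37 / 41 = 0.90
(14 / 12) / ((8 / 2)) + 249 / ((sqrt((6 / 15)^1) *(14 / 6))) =7 / 24 + 747 *sqrt(10) / 14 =169.02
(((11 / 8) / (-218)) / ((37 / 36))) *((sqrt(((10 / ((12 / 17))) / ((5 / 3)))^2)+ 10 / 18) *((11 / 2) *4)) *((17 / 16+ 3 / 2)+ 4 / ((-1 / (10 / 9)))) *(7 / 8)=37414531 / 18584064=2.01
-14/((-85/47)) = 7.74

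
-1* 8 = -8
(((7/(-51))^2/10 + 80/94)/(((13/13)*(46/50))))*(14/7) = 5213515/2811681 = 1.85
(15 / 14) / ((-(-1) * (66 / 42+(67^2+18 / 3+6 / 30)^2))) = 375 / 7072388614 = 0.00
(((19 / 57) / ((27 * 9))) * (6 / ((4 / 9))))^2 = 1 / 2916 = 0.00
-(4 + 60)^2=-4096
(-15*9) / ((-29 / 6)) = 810 / 29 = 27.93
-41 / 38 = -1.08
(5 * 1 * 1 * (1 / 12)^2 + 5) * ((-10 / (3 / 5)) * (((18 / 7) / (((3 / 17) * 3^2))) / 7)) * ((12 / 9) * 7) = -308125 / 1701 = -181.14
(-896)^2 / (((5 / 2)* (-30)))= -802816 / 75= -10704.21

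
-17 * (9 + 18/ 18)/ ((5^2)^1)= -34/ 5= -6.80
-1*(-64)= 64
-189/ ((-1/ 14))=2646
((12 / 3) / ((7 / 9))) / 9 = 4 / 7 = 0.57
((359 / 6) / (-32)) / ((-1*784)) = 359 / 150528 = 0.00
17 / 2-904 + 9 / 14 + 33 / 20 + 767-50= -176.21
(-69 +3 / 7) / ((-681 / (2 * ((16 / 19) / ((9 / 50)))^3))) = 20.62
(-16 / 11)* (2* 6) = -17.45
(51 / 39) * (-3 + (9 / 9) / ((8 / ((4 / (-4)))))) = -425 / 104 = -4.09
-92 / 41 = -2.24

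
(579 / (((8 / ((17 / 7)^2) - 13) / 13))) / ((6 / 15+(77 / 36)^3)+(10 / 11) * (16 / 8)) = -1116400304448 / 20729306531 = -53.86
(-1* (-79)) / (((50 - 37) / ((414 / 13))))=32706 / 169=193.53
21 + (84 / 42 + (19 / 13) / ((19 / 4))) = 303 / 13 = 23.31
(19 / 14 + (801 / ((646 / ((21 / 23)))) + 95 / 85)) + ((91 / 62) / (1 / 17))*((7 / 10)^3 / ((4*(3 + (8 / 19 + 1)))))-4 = 14062292771 / 154760928000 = 0.09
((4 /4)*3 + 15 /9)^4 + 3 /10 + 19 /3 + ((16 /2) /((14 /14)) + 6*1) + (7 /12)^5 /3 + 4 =1862236739 /3732480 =498.93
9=9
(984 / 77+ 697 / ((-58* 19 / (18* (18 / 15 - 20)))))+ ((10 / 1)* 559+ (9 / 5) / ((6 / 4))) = 1234204106 / 212135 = 5818.01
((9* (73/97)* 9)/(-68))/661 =-5913/4359956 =-0.00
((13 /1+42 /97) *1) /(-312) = -1303 /30264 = -0.04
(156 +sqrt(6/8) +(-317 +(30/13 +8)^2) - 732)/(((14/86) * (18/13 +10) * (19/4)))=-5717323/63973 +559 * sqrt(3)/9842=-89.27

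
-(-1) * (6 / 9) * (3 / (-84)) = -1 / 42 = -0.02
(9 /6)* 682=1023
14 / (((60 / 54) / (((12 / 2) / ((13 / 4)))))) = 1512 / 65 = 23.26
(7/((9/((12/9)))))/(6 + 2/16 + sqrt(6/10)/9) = 54880/324071-1792*sqrt(15)/2916639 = 0.17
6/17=0.35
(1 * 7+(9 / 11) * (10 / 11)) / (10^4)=937 / 1210000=0.00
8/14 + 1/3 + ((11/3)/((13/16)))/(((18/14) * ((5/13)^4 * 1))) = 161.30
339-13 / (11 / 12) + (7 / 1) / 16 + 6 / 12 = 57333 / 176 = 325.76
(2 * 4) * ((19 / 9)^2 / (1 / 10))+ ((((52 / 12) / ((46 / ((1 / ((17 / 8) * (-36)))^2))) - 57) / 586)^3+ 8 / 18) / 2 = 605063434948971356950956773045 / 1695972089545074683887212432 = 356.76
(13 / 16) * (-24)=-39 / 2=-19.50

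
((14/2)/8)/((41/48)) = 42/41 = 1.02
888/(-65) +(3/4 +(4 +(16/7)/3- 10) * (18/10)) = -40659/1820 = -22.34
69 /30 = 23 /10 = 2.30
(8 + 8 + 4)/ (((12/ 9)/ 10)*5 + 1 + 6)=60/ 23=2.61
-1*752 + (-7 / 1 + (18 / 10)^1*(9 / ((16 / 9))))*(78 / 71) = -2129089 / 2840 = -749.68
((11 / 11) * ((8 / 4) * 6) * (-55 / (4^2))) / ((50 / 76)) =-627 / 10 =-62.70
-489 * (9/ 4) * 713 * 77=-241619301/ 4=-60404825.25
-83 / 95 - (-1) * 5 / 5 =12 / 95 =0.13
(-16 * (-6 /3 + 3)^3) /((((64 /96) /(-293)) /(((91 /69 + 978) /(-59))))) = -158391112 /1357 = -116721.53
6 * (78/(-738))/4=-13/82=-0.16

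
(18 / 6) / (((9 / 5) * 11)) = 5 / 33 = 0.15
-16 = -16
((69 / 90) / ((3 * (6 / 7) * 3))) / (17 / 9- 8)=-161 / 9900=-0.02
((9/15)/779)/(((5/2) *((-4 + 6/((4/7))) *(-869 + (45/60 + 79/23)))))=-368/6714454175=-0.00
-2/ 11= -0.18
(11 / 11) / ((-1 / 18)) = -18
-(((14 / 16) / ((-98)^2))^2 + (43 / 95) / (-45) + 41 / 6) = -3514124809907 / 515020262400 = -6.82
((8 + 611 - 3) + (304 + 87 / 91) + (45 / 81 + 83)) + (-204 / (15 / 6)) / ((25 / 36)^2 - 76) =403022972717 / 400781745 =1005.59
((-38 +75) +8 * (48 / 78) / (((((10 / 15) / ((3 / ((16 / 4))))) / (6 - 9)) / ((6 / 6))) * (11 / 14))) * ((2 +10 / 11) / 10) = 36272 / 7865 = 4.61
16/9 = 1.78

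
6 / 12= 0.50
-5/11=-0.45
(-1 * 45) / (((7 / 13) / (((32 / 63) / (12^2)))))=-130 / 441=-0.29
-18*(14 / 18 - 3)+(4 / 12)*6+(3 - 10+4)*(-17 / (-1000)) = 41949 / 1000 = 41.95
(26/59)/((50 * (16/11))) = 143/23600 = 0.01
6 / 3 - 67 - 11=-76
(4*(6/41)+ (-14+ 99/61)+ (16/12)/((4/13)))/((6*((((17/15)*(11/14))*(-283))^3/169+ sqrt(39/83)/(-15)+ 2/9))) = 1459913525789019543109140000/111217759392717356446387075324823 -507695272363188000000*sqrt(3237)/4559928135101411614301870088317743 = 0.00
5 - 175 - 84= -254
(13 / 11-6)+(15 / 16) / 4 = -3227 / 704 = -4.58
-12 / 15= -4 / 5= -0.80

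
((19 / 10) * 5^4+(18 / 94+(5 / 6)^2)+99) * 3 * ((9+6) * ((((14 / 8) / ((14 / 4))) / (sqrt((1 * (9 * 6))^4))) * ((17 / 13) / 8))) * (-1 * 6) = -185151845 / 19004544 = -9.74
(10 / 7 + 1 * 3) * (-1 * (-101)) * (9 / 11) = 365.96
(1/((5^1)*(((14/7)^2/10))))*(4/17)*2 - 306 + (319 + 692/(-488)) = 24509/2074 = 11.82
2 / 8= 1 / 4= 0.25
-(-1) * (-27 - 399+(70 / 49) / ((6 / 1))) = -8941 / 21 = -425.76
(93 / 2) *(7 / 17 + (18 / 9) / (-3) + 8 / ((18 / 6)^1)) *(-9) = -34317 / 34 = -1009.32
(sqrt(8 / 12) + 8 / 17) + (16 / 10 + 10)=sqrt(6) / 3 + 1026 / 85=12.89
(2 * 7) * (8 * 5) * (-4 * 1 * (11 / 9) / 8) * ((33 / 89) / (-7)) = 4840 / 267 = 18.13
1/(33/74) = 74/33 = 2.24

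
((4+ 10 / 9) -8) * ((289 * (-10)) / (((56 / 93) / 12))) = 1164670 / 7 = 166381.43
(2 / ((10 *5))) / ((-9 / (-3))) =1 / 75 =0.01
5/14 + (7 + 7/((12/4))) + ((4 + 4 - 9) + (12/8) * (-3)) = 88/21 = 4.19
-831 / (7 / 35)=-4155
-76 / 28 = -19 / 7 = -2.71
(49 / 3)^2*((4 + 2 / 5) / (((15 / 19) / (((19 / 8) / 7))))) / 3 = 1362053 / 8100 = 168.15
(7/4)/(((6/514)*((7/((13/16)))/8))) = 3341/24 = 139.21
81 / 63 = 9 / 7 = 1.29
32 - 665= -633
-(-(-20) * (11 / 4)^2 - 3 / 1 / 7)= -4223 / 28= -150.82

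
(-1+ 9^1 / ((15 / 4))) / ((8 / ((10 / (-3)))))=-7 / 12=-0.58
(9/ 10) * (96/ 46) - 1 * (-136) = 15856/ 115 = 137.88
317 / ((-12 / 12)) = -317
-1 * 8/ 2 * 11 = -44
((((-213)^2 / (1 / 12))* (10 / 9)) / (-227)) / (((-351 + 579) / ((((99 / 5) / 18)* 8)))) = -443608 / 4313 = -102.85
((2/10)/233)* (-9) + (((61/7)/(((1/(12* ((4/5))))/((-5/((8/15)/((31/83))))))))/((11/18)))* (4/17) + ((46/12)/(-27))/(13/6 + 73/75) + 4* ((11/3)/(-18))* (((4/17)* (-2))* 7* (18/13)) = -2283386249094568/20925299750355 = -109.12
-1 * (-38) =38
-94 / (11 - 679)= 47 / 334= 0.14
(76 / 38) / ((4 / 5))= 5 / 2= 2.50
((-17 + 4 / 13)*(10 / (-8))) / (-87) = -1085 / 4524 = -0.24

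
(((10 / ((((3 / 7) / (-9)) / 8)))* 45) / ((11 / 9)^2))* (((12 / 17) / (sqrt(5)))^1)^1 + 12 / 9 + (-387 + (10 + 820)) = 1333 / 3-14696640* sqrt(5) / 2057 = -15531.69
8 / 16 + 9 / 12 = 5 / 4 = 1.25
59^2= 3481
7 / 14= 0.50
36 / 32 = 9 / 8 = 1.12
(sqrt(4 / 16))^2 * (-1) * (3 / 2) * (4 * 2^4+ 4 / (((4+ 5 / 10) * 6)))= -433 / 18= -24.06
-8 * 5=-40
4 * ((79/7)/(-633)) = -316/4431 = -0.07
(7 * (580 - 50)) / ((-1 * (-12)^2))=-1855 / 72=-25.76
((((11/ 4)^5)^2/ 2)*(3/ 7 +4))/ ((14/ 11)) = 8844661788941/ 205520896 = 43035.34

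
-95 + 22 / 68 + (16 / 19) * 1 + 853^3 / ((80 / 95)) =3808931492413 / 5168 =737022347.60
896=896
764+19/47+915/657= 7882348/10293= 765.80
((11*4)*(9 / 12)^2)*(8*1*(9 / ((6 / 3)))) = 891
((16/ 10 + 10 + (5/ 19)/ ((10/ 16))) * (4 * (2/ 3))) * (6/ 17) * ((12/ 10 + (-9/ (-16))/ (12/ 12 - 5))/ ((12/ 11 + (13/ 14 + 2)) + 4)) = 14904813/ 9972625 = 1.49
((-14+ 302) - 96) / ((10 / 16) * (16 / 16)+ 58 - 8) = 512 / 135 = 3.79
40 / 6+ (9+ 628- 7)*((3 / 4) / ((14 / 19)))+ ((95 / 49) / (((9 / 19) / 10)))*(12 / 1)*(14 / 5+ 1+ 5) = 2922415 / 588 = 4970.09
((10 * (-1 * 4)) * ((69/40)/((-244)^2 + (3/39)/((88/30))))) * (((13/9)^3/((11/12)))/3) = -10510448/8275269501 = -0.00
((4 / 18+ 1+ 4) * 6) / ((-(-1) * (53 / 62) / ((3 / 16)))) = 1457 / 212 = 6.87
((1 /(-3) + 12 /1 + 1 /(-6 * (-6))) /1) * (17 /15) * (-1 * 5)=-7157 /108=-66.27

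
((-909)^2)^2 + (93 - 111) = 682740290943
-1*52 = -52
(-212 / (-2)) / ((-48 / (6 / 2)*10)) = -53 / 80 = -0.66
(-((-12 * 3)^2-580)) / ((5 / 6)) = -4296 / 5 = -859.20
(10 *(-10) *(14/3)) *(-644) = 901600/3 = 300533.33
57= 57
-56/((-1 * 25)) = 56/25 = 2.24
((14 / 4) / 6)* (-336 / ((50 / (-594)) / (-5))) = -58212 / 5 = -11642.40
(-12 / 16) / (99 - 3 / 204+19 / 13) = -663 / 88795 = -0.01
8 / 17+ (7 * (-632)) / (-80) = 9481 / 170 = 55.77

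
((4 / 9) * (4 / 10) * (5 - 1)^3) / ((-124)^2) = 32 / 43245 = 0.00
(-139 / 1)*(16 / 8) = -278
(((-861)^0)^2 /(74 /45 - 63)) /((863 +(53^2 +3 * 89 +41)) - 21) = -45 /10930799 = -0.00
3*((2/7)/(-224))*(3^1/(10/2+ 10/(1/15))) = -9/121520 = -0.00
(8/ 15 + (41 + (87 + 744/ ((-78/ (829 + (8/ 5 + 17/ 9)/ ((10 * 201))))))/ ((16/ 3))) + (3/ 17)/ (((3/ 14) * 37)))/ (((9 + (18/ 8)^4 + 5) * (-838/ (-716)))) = -1238156685835936/ 40306402792125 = -30.72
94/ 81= 1.16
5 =5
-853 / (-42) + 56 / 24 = 317 / 14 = 22.64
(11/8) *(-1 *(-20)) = 55/2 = 27.50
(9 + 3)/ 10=6/ 5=1.20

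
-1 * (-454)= 454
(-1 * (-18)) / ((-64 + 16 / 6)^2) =81 / 16928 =0.00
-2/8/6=-1/24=-0.04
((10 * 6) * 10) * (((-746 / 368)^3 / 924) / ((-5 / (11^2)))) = 2854231435 / 21803264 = 130.91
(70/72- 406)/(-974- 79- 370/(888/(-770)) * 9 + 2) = -14581/66114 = -0.22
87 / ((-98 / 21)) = -261 / 14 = -18.64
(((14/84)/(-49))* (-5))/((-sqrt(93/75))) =-25* sqrt(31)/9114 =-0.02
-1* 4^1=-4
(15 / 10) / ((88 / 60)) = 45 / 44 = 1.02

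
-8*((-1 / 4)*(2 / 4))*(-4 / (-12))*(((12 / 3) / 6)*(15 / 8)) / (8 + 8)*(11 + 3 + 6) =25 / 48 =0.52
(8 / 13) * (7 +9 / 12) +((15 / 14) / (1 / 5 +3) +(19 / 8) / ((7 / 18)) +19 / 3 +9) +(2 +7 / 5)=1307977 / 43680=29.94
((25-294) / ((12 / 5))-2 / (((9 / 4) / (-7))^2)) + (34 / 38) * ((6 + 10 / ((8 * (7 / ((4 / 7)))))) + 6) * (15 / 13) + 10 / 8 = -230767543 / 1960686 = -117.70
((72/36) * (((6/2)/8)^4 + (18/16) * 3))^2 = 193349025/4194304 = 46.10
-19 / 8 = -2.38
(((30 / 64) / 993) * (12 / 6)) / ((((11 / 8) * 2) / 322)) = 0.11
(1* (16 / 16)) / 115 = 0.01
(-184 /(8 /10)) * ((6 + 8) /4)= -805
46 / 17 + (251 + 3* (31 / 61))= 264674 / 1037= 255.23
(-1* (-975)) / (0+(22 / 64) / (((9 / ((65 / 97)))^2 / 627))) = 24388128 / 29887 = 816.01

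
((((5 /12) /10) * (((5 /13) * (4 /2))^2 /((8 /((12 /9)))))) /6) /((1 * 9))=0.00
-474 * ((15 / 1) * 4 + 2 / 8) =-57117 / 2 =-28558.50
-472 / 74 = -236 / 37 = -6.38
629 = 629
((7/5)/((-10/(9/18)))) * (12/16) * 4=-21/100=-0.21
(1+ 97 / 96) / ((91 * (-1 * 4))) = -193 / 34944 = -0.01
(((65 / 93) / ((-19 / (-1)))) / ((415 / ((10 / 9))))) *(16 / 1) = 2080 / 1319949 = 0.00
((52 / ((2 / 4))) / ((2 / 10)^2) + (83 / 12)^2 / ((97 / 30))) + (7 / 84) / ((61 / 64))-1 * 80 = 359973721 / 142008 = 2534.88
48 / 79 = 0.61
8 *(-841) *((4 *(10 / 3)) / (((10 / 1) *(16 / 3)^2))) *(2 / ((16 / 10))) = -394.22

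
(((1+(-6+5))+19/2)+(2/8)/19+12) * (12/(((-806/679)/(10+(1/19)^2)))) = -12026417445/5528354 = -2175.41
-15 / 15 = -1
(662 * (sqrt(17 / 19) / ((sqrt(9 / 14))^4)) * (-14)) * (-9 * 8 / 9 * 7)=101725568 * sqrt(323) / 1539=1187935.24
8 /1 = 8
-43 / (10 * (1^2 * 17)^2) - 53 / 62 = -38959 / 44795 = -0.87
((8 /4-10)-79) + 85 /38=-3221 /38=-84.76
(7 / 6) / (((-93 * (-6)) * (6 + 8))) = 1 / 6696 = 0.00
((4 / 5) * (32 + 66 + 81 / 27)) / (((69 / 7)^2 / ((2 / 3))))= 39592 / 71415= 0.55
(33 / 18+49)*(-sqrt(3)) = -305*sqrt(3) / 6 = -88.05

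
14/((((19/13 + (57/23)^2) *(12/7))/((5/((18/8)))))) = 1684865/705888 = 2.39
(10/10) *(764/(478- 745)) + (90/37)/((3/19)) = 123922/9879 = 12.54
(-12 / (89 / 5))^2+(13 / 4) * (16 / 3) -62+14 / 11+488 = 116335712 / 261393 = 445.06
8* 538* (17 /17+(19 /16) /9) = 43847 /9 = 4871.89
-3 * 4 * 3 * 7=-252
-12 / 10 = -6 / 5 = -1.20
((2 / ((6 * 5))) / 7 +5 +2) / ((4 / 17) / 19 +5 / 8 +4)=82688 / 54705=1.51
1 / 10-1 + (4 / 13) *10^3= 39883 / 130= 306.79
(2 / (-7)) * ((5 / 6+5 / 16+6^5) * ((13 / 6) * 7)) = -4852939 / 144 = -33700.97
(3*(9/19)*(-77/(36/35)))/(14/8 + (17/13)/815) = -85660575/1410427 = -60.73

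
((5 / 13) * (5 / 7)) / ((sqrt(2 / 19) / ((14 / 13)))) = 25 * sqrt(38) / 169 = 0.91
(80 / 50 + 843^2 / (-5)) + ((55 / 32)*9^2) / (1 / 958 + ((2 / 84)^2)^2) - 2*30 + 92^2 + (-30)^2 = 7879900591 / 15563270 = 506.31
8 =8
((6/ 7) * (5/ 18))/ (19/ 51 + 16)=17/ 1169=0.01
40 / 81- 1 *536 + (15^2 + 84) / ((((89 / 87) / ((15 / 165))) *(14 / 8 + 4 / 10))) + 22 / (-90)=-522.98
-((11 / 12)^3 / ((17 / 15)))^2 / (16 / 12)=-44289025 / 127844352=-0.35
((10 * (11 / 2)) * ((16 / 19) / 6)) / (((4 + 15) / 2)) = 0.81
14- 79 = -65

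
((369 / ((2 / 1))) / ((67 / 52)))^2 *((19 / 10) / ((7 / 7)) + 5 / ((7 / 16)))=42938915994 / 157115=273296.10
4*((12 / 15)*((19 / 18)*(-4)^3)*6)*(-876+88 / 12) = 1126718.58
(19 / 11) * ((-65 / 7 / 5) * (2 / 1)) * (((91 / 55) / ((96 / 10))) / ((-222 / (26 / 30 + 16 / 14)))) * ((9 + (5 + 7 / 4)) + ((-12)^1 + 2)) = 0.06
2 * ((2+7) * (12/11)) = 216/11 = 19.64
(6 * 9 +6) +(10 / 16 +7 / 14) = 489 / 8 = 61.12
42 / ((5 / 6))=252 / 5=50.40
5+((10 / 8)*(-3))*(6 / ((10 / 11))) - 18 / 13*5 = -1387 / 52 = -26.67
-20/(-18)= 10/9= 1.11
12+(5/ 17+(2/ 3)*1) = 12.96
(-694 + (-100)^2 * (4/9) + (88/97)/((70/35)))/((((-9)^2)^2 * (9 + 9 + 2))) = 1637267/57277530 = 0.03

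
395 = 395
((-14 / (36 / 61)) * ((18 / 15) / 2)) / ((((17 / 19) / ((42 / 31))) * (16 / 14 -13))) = 1.82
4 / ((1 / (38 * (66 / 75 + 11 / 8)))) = 342.76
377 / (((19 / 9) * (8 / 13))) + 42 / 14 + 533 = 125581 / 152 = 826.19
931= 931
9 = 9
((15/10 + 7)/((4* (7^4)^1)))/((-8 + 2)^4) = 17/24893568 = 0.00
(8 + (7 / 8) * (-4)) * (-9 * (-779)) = 63099 / 2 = 31549.50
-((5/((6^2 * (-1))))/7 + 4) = -1003/252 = -3.98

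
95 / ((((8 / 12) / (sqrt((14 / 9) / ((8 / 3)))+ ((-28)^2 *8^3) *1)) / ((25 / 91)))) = 15714491.44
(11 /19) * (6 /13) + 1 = 313 /247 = 1.27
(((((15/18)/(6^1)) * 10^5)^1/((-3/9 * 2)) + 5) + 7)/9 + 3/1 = -62383/27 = -2310.48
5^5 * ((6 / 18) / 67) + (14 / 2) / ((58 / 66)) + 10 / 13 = 24.28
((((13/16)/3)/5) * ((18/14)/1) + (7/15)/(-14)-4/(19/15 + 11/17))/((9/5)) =-210479/184464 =-1.14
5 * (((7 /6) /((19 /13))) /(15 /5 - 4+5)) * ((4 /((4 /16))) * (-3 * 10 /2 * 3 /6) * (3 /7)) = -975 /19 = -51.32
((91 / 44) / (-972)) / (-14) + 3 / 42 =42859 / 598752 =0.07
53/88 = 0.60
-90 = -90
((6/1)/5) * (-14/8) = -21/10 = -2.10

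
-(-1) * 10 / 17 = 10 / 17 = 0.59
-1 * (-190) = 190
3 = 3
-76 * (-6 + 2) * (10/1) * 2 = 6080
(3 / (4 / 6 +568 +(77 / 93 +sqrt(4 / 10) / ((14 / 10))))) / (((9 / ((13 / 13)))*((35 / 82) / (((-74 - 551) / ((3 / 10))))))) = -1178029527500 / 412346407773 +98502500*sqrt(10) / 137448802591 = -2.85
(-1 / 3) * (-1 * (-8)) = -8 / 3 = -2.67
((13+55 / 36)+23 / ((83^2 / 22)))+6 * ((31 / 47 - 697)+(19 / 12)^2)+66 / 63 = -676792411007 / 163186632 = -4147.35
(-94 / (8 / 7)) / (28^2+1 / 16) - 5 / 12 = -78517 / 150540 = -0.52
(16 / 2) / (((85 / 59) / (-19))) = -105.51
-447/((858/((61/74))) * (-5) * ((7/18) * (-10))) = -81801/3703700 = -0.02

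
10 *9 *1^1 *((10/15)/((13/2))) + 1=133/13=10.23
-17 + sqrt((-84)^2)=67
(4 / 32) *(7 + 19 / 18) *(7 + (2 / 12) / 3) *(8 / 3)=18415 / 972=18.95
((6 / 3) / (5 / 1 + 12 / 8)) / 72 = 0.00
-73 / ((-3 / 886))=64678 / 3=21559.33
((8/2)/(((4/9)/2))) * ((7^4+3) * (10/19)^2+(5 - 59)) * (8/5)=31810464/1805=17623.53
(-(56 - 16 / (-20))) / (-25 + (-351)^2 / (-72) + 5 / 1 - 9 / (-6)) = 2272 / 69185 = 0.03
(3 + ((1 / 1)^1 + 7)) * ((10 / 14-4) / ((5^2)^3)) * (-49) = 1771 / 15625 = 0.11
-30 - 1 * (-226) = 196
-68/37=-1.84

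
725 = 725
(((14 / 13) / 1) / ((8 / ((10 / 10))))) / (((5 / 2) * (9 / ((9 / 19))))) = 7 / 2470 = 0.00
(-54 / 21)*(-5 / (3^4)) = 10 / 63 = 0.16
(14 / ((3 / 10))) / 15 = 28 / 9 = 3.11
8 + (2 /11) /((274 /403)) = 12459 /1507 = 8.27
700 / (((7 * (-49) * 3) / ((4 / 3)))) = -400 / 441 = -0.91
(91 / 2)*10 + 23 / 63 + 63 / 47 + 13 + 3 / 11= 469.98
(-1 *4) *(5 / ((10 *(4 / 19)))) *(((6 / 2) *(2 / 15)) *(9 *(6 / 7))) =-1026 / 35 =-29.31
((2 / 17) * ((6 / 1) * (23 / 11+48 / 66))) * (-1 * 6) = -2232 / 187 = -11.94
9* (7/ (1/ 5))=315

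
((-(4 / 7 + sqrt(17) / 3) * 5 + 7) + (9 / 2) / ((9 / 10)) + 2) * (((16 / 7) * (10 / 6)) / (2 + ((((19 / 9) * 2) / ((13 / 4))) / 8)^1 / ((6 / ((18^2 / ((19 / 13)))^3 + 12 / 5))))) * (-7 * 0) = 0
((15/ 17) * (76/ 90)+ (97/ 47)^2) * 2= 1127602/ 112659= 10.01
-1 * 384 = -384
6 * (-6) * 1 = -36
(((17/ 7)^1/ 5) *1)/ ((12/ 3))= 17/ 140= 0.12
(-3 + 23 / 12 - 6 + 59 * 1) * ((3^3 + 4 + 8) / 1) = 8099 / 4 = 2024.75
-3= -3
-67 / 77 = -0.87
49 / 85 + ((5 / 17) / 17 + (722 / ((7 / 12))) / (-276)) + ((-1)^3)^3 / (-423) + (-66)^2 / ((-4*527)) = -18166000376 / 3050673885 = -5.95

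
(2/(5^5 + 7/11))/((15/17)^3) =54043/58019625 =0.00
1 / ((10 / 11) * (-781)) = -1 / 710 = -0.00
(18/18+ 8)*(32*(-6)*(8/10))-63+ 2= -7217/5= -1443.40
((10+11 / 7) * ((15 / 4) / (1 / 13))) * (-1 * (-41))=647595 / 28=23128.39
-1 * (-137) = 137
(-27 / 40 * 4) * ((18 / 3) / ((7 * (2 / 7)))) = -81 / 10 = -8.10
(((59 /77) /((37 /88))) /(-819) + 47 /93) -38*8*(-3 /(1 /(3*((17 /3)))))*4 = 407805082613 /6575751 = 62016.50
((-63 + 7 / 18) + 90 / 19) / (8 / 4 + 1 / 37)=-732341 / 25650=-28.55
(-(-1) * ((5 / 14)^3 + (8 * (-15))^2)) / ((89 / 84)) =118541175 / 8722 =13591.05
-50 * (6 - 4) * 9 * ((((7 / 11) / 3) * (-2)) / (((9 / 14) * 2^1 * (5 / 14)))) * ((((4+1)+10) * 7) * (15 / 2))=7203000 / 11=654818.18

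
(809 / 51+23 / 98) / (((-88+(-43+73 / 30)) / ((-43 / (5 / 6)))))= 20757390 / 3212881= 6.46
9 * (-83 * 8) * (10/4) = -14940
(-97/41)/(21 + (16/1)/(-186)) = -9021/79745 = -0.11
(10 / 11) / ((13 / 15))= 150 / 143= 1.05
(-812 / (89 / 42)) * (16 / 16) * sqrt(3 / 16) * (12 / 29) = -3528 * sqrt(3) / 89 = -68.66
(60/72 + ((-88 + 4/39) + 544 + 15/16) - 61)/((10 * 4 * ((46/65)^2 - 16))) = -16097185/25145856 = -0.64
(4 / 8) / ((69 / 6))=1 / 23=0.04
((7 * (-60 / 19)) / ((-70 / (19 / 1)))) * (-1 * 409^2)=-1003686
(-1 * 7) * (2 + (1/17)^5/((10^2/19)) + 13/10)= -3279869803/141985700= -23.10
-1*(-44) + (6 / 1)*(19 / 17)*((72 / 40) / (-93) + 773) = 5227.52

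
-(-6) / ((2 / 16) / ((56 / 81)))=896 / 27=33.19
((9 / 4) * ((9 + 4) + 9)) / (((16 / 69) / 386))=1318383 / 16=82398.94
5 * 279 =1395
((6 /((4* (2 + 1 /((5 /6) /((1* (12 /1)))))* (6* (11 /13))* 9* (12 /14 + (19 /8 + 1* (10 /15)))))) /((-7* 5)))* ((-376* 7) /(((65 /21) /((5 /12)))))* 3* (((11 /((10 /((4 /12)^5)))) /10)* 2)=2303 /163144125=0.00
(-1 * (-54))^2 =2916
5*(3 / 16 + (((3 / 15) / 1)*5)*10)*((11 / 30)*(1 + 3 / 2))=8965 / 192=46.69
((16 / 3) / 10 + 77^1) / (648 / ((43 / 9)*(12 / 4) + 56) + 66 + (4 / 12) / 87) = 21349191 / 20711405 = 1.03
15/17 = 0.88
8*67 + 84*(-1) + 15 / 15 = 453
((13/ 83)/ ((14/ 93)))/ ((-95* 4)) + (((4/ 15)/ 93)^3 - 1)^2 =1.00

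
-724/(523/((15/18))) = -1810/1569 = -1.15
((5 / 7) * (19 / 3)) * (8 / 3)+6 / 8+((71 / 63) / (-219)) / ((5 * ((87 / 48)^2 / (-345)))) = 12.92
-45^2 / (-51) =675 / 17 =39.71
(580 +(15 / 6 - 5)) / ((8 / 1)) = 1155 / 16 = 72.19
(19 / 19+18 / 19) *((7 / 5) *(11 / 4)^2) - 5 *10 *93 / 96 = -21143 / 760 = -27.82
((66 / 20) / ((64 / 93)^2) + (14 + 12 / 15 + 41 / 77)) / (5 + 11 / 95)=1336355215 / 306561024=4.36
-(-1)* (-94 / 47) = -2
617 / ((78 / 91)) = 4319 / 6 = 719.83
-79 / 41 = -1.93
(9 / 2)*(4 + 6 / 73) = 1341 / 73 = 18.37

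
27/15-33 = -156/5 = -31.20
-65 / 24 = -2.71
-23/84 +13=1069/84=12.73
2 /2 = 1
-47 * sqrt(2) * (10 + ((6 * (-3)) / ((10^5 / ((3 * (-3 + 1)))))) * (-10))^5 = -456511207189990291476371 * sqrt(2) / 97656250000000000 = -6610988.45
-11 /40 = -0.28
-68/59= -1.15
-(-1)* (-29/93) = -29/93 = -0.31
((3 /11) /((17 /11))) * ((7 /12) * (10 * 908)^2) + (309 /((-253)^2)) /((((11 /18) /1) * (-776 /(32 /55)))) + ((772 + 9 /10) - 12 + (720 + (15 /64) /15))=34692344011575641749 /4086928563520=8488610.33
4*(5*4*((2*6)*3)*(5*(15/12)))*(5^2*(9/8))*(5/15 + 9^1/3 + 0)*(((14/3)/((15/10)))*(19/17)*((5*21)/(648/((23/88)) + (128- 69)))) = 240896250000/992477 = 242722.25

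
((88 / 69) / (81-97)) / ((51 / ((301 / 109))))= -0.00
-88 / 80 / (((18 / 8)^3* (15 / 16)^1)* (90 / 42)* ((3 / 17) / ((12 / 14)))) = -191488 / 820125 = -0.23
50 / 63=0.79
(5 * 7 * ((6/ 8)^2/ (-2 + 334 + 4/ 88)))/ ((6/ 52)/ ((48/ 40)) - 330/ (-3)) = 3003/ 5576150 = 0.00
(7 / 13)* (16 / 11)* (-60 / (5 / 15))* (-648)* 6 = 78382080 / 143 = 548126.43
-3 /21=-1 /7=-0.14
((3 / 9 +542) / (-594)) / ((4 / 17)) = -27659 / 7128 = -3.88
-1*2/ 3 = -2/ 3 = -0.67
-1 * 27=-27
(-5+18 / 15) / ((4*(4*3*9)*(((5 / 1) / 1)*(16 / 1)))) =-19 / 172800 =-0.00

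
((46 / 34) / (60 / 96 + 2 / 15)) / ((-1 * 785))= -0.00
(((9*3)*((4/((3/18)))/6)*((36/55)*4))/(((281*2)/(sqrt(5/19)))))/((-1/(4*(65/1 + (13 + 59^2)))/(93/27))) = -381297024*sqrt(95)/293645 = -12656.18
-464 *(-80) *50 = 1856000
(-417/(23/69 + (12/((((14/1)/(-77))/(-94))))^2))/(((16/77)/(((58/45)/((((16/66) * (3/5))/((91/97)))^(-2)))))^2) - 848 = -2331729054006384612105616/2749680487434020765625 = -848.00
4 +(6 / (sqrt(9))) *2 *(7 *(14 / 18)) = 232 / 9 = 25.78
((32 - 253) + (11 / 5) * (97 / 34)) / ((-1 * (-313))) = -36503 / 53210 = -0.69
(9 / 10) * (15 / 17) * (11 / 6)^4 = 14641 / 1632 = 8.97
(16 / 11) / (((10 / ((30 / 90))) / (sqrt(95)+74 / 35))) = 592 / 5775+8*sqrt(95) / 165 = 0.58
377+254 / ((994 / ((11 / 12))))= 2249825 / 5964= 377.23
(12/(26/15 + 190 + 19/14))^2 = 0.00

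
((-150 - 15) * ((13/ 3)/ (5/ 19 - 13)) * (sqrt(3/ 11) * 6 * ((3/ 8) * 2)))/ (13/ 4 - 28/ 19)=4693 * sqrt(33)/ 363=74.27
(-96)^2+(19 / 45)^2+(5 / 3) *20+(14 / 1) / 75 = 18730639 / 2025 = 9249.70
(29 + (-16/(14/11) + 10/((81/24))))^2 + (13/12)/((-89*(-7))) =4781894213/12716676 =376.03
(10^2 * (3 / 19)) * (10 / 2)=1500 / 19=78.95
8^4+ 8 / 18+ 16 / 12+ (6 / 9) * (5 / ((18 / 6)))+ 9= 4107.89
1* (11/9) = 11/9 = 1.22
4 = 4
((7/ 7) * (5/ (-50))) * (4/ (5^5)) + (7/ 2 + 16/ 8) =171871/ 31250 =5.50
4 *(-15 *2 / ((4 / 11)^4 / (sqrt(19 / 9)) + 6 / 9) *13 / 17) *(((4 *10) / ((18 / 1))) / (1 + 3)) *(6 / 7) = -6353597232840 / 96901500913 + 26311633920 *sqrt(19) / 96901500913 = -64.38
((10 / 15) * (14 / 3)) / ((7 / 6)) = 8 / 3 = 2.67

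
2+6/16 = 19/8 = 2.38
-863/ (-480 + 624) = -863/ 144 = -5.99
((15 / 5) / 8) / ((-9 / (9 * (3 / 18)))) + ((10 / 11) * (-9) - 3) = -1979 / 176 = -11.24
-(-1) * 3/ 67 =3/ 67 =0.04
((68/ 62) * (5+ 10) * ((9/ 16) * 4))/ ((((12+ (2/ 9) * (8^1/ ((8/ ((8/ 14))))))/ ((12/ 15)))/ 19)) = 549423/ 11842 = 46.40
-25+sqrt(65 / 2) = -25+sqrt(130) / 2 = -19.30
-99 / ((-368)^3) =99 / 49836032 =0.00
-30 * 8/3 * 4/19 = -320/19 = -16.84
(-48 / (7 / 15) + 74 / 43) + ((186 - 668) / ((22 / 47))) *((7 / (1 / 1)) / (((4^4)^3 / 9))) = -5618266898093 / 55549362176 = -101.14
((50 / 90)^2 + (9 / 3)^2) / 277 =754 / 22437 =0.03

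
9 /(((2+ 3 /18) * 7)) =54 /91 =0.59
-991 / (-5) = 991 / 5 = 198.20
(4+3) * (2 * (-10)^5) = -1400000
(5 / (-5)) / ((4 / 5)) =-5 / 4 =-1.25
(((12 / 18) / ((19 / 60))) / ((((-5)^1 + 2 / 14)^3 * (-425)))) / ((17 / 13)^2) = 57967 / 2293069055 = 0.00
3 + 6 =9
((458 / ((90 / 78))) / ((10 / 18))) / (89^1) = 17862 / 2225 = 8.03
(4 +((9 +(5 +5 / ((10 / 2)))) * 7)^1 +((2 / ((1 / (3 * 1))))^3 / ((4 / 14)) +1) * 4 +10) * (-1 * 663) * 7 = -14605227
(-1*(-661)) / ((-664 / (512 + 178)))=-228045 / 332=-686.88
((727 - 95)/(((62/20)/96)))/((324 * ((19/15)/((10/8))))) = 316000/5301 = 59.61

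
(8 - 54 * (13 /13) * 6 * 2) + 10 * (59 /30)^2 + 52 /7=-374153 /630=-593.89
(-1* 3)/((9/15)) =-5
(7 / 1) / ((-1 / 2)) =-14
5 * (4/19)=20/19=1.05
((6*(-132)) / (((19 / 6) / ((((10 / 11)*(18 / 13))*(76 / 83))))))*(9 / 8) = -349920 / 1079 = -324.30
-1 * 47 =-47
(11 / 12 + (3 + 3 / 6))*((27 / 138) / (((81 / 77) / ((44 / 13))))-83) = -11747927 / 32292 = -363.80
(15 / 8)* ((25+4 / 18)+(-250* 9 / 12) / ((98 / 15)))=-30665 / 4704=-6.52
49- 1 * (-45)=94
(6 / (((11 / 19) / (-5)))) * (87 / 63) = -5510 / 77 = -71.56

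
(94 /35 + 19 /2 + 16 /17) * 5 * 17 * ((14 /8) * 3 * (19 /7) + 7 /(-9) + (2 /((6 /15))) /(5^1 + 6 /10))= 4712335 /294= 16028.35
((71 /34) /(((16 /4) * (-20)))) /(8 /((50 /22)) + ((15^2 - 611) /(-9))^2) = -28755 /2030223232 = -0.00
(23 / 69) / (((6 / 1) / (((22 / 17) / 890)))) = 0.00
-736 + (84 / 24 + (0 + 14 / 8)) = -2923 / 4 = -730.75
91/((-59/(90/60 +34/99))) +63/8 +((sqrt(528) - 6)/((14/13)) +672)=26 * sqrt(33)/7 +219631981/327096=692.80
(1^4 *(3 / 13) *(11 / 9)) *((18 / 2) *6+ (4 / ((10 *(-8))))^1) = 913 / 60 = 15.22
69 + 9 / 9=70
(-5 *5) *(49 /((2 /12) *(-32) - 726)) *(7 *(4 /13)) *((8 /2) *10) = 2058000 /14261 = 144.31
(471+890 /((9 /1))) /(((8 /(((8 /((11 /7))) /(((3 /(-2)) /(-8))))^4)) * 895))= 413213736828928 /9552593655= 43256.71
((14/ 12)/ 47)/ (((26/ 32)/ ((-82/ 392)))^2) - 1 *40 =-326920432/ 8173347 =-40.00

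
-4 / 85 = -0.05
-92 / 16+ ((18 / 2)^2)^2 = 26221 / 4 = 6555.25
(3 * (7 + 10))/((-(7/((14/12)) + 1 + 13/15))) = -765/118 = -6.48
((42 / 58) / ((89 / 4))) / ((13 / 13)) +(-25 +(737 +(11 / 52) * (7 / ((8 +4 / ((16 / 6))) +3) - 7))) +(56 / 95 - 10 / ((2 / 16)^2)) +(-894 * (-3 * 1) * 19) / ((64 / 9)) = 3691027043853 / 510005600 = 7237.23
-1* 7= -7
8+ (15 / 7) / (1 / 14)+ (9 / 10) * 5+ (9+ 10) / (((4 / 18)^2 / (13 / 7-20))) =-194263 / 28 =-6937.96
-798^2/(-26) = 318402/13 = 24492.46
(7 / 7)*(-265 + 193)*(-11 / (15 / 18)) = 4752 / 5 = 950.40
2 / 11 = 0.18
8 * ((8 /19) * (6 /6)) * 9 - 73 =-811 /19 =-42.68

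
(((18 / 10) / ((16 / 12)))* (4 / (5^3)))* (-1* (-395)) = 2133 / 125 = 17.06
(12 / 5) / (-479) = -12 / 2395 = -0.01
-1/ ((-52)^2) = -1/ 2704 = -0.00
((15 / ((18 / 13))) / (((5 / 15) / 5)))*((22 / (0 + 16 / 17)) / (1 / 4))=60775 / 4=15193.75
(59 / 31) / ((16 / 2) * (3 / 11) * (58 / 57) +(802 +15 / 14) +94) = 172634 / 81571137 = 0.00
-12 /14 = -6 /7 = -0.86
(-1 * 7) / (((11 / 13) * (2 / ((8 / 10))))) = -182 / 55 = -3.31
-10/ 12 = -5/ 6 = -0.83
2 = 2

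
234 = 234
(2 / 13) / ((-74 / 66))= -66 / 481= -0.14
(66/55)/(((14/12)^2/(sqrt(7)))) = 216*sqrt(7)/245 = 2.33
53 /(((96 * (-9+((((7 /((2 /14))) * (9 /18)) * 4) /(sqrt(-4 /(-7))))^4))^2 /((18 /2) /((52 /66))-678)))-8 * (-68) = 3467003113259479124890619 /6373167487609336627200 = 544.00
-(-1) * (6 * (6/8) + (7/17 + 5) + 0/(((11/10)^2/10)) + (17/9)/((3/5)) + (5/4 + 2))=29945/1836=16.31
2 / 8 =1 / 4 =0.25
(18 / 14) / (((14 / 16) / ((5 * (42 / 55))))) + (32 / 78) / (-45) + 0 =756928 / 135135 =5.60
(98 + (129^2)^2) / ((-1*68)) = -16289587 / 4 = -4072396.75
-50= -50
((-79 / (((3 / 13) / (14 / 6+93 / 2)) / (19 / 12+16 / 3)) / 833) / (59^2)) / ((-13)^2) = -1921201 / 8142281784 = -0.00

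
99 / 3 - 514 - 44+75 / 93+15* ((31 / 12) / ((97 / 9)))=-6261755 / 12028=-520.60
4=4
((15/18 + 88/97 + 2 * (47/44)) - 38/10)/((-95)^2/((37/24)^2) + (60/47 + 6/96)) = 1267299728/62588759004915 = 0.00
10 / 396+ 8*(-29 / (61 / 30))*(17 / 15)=-1561519 / 12078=-129.29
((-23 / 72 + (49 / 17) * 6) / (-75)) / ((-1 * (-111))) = -20777 / 10189800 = -0.00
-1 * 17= -17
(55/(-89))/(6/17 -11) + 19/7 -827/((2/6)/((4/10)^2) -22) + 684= 19627819424/26950357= 728.30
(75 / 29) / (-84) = -25 / 812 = -0.03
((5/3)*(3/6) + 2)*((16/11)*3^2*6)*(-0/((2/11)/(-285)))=0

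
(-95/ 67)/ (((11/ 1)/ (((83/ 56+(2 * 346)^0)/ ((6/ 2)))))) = -13205/ 123816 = -0.11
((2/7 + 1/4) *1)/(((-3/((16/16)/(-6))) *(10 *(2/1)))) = 0.00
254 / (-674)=-127 / 337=-0.38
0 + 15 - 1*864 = -849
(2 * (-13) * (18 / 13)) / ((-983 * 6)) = 6 / 983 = 0.01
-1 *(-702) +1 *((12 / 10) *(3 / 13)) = 45648 / 65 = 702.28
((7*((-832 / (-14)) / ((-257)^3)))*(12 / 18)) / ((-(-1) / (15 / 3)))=-4160 / 50923779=-0.00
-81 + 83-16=-14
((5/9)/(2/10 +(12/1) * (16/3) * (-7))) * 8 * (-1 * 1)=200/20151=0.01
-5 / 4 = -1.25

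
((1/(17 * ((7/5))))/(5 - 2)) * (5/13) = 25/4641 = 0.01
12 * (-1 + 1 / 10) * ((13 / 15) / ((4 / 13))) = -1521 / 50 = -30.42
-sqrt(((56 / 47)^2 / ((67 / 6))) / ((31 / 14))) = -112 * sqrt(43617) / 97619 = -0.24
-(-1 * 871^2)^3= 436625333178768721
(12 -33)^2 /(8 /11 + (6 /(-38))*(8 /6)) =10241 /12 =853.42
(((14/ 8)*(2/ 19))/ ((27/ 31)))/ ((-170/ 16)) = -0.02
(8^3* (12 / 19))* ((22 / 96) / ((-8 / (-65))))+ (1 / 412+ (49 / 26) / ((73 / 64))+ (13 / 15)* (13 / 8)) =134869717267 / 222863160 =605.17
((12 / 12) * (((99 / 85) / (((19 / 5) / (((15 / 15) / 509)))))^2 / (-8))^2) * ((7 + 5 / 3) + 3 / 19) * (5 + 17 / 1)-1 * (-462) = 205223350418176210515888207 / 444206386186528210714208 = 462.00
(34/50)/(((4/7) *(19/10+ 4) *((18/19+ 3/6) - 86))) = -19/7965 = -0.00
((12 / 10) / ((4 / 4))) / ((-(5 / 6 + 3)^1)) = -36 / 115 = -0.31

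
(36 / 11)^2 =10.71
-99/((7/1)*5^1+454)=-33/163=-0.20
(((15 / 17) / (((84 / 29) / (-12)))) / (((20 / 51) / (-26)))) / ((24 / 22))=12441 / 56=222.16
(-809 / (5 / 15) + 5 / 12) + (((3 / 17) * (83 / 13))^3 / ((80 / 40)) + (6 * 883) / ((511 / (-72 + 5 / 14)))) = -1468087393896209 / 463315689564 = -3168.65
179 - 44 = 135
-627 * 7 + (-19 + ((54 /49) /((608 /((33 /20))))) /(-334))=-438619275131 /99505280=-4408.00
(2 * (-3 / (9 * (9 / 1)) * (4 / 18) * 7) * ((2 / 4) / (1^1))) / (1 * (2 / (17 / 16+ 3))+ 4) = -455 / 35478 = -0.01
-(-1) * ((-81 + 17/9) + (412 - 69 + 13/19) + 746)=172808/171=1010.57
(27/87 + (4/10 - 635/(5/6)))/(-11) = 110387/1595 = 69.21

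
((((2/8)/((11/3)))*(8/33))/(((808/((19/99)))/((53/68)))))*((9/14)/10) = 0.00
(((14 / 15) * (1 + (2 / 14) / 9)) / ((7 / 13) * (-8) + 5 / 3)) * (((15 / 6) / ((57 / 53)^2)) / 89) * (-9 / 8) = 292136 / 29783583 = 0.01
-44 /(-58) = 22 /29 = 0.76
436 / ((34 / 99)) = 1269.53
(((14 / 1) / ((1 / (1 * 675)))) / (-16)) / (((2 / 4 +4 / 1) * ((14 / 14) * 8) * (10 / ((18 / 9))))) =-105 / 32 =-3.28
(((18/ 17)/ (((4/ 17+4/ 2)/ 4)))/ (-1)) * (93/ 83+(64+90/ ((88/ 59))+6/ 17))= -70299513/ 294899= -238.39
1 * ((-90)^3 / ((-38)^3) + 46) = 406639 / 6859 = 59.29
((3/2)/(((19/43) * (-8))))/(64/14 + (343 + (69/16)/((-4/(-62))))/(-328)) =-592368/4637273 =-0.13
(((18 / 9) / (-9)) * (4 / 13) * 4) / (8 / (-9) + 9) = -32 / 949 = -0.03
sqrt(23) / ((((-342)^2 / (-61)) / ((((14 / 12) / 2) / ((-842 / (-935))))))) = -399245 * sqrt(23) / 1181804256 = -0.00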